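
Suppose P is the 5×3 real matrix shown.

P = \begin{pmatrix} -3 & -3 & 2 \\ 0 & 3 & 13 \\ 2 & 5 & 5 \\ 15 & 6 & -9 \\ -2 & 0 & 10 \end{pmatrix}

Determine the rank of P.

3

Row reduce to echelon form.
R3 ← R3 + (2/3)·R1: [0, 3, 19/3]
R4 ← R4 + (5)·R1: [0, -9, 1]
R5 ← R5 − (2/3)·R1: [0, 2, 26/3]
R3 ← R3 − R2: [0, 0, -20/3]
R4 ← R4 + (3)·R2: [0, 0, 40]
R5 ← R5 − (2/3)·R2: [0, 0, 0]
R4 ← R4 + (6)·R3: [0, 0, 0]
Echelon form has 3 nonzero rows, so rank(P) = 3.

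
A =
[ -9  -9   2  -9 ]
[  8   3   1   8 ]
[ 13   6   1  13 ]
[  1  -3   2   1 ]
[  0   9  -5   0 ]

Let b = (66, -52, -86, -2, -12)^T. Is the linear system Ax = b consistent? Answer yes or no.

Row reduce the augmented matrix [A | b].
R2 ← R2 + (8/9)·R1: [0, -5, 25/9, 0, 20/3]
R3 ← R3 + (13/9)·R1: [0, -7, 35/9, 0, 28/3]
R4 ← R4 + (1/9)·R1: [0, -4, 20/9, 0, 16/3]
R3 ← R3 − (7/5)·R2: [0, 0, 0, 0, 0]
R4 ← R4 − (4/5)·R2: [0, 0, 0, 0, 0]
R5 ← R5 + (9/5)·R2: [0, 0, 0, 0, 0]
The echelon form has 2 nonzero rows, and every pivot lies in the first 4 columns, so rank(A) = rank([A|b]) = 2.
The system is consistent.

yes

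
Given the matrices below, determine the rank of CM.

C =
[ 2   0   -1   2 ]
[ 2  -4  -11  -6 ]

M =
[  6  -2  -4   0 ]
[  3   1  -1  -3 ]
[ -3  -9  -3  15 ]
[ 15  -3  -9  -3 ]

2

First compute CM:
[[ 45,  -1, -23, -21],
 [-57, 109,  83, -135]]
Now row reduce the product.
R2 ← R2 + (19/15)·R1: [0, 1616/15, 808/15, -808/5]
2 nonzero rows, so rank(CM) = 2.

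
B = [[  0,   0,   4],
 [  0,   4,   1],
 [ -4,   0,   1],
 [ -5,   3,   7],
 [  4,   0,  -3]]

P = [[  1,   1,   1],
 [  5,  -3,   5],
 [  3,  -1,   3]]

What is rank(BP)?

First compute BP:
[[ 12,  -4,  12],
 [ 23, -13,  23],
 [ -1,  -5,  -1],
 [ 31, -21,  31],
 [ -5,   7,  -5]]
Now row reduce the product.
R2 ← R2 − (23/12)·R1: [0, -16/3, 0]
R3 ← R3 + (1/12)·R1: [0, -16/3, 0]
R4 ← R4 − (31/12)·R1: [0, -32/3, 0]
R5 ← R5 + (5/12)·R1: [0, 16/3, 0]
R3 ← R3 − R2: [0, 0, 0]
R4 ← R4 − (2)·R2: [0, 0, 0]
R5 ← R5 + R2: [0, 0, 0]
2 nonzero rows, so rank(BP) = 2.

2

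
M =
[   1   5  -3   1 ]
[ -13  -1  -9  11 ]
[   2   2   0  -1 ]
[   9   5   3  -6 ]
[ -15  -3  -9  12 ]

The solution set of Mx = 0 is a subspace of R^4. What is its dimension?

Row reduce to echelon form.
R2 ← R2 + (13)·R1: [0, 64, -48, 24]
R3 ← R3 − (2)·R1: [0, -8, 6, -3]
R4 ← R4 − (9)·R1: [0, -40, 30, -15]
R5 ← R5 + (15)·R1: [0, 72, -54, 27]
R3 ← R3 + (1/8)·R2: [0, 0, 0, 0]
R4 ← R4 + (5/8)·R2: [0, 0, 0, 0]
R5 ← R5 − (9/8)·R2: [0, 0, 0, 0]
2 nonzero rows, so rank(M) = 2.
M has 4 columns; by rank–nullity, nullity = 4 − 2 = 2.

2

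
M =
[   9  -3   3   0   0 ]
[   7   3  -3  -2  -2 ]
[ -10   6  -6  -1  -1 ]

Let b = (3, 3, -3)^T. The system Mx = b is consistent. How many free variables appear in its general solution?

Row reduce the augmented matrix [M | b].
R2 ← R2 − (7/9)·R1: [0, 16/3, -16/3, -2, -2, 2/3]
R3 ← R3 + (10/9)·R1: [0, 8/3, -8/3, -1, -1, 1/3]
R3 ← R3 − (1/2)·R2: [0, 0, 0, 0, 0, 0]
The echelon form has 2 nonzero rows, and every pivot lies in the first 5 columns, so rank(M) = rank([M|b]) = 2.
The system is consistent.
Free variables = (unknowns) − (rank) = 5 − 2 = 3.

3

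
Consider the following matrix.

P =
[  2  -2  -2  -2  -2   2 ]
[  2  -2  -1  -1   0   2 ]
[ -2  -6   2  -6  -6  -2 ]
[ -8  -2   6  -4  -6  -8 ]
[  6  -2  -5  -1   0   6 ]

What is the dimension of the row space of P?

3

Row reduce to echelon form.
R2 ← R2 − R1: [0, 0, 1, 1, 2, 0]
R3 ← R3 + R1: [0, -8, 0, -8, -8, 0]
R4 ← R4 + (4)·R1: [0, -10, -2, -12, -14, 0]
R5 ← R5 − (3)·R1: [0, 4, 1, 5, 6, 0]
Swap R2 ↔ R3
R4 ← R4 − (5/4)·R2: [0, 0, -2, -2, -4, 0]
R5 ← R5 + (1/2)·R2: [0, 0, 1, 1, 2, 0]
R4 ← R4 + (2)·R3: [0, 0, 0, 0, 0, 0]
R5 ← R5 − R3: [0, 0, 0, 0, 0, 0]
Echelon form has 3 nonzero rows, so rank(P) = 3.
The row space has dimension equal to the rank: 3.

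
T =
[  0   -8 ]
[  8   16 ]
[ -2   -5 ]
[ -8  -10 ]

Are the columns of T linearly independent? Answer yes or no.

Row reduce T to echelon form.
Swap R1 ↔ R2
R3 ← R3 + (1/4)·R1: [0, -1]
R4 ← R4 + R1: [0, 6]
R3 ← R3 − (1/8)·R2: [0, 0]
R4 ← R4 + (3/4)·R2: [0, 0]
2 pivots among 2 columns.
Every column is a pivot column, so the columns are linearly independent.

yes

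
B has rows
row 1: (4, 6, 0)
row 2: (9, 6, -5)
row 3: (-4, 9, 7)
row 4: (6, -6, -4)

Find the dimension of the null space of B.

0

Row reduce to echelon form.
R2 ← R2 − (9/4)·R1: [0, -15/2, -5]
R3 ← R3 + R1: [0, 15, 7]
R4 ← R4 − (3/2)·R1: [0, -15, -4]
R3 ← R3 + (2)·R2: [0, 0, -3]
R4 ← R4 − (2)·R2: [0, 0, 6]
R4 ← R4 + (2)·R3: [0, 0, 0]
3 nonzero rows, so rank(B) = 3.
B has 3 columns; by rank–nullity, nullity = 3 − 3 = 0.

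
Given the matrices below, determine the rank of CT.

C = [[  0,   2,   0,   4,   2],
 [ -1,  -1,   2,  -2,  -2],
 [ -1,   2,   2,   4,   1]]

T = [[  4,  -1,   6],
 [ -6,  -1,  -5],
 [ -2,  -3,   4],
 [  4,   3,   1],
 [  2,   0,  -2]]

First compute CT:
[[  8,  10, -10],
 [-14, -10,   9],
 [ -2,   5,  -6]]
Now row reduce the product.
R2 ← R2 + (7/4)·R1: [0, 15/2, -17/2]
R3 ← R3 + (1/4)·R1: [0, 15/2, -17/2]
R3 ← R3 − R2: [0, 0, 0]
2 nonzero rows, so rank(CT) = 2.

2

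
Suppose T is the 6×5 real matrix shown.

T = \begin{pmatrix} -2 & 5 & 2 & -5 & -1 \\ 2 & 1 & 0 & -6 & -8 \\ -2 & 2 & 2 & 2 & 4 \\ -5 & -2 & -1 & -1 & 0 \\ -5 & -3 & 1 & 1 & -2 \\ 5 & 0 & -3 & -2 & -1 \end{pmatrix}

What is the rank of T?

Row reduce to echelon form.
R2 ← R2 + R1: [0, 6, 2, -11, -9]
R3 ← R3 − R1: [0, -3, 0, 7, 5]
R4 ← R4 − (5/2)·R1: [0, -29/2, -6, 23/2, 5/2]
R5 ← R5 − (5/2)·R1: [0, -31/2, -4, 27/2, 1/2]
R6 ← R6 + (5/2)·R1: [0, 25/2, 2, -29/2, -7/2]
R3 ← R3 + (1/2)·R2: [0, 0, 1, 3/2, 1/2]
R4 ← R4 + (29/12)·R2: [0, 0, -7/6, -181/12, -77/4]
R5 ← R5 + (31/12)·R2: [0, 0, 7/6, -179/12, -91/4]
R6 ← R6 − (25/12)·R2: [0, 0, -13/6, 101/12, 61/4]
R4 ← R4 + (7/6)·R3: [0, 0, 0, -40/3, -56/3]
R5 ← R5 − (7/6)·R3: [0, 0, 0, -50/3, -70/3]
R6 ← R6 + (13/6)·R3: [0, 0, 0, 35/3, 49/3]
R5 ← R5 − (5/4)·R4: [0, 0, 0, 0, 0]
R6 ← R6 + (7/8)·R4: [0, 0, 0, 0, 0]
Echelon form has 4 nonzero rows, so rank(T) = 4.

4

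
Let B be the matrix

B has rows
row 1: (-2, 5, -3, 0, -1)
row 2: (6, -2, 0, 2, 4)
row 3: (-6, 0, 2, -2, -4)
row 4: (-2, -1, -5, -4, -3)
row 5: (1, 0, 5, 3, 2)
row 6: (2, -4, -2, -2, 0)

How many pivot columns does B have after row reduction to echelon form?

3

Row reduce to echelon form.
R2 ← R2 + (3)·R1: [0, 13, -9, 2, 1]
R3 ← R3 − (3)·R1: [0, -15, 11, -2, -1]
R4 ← R4 − R1: [0, -6, -2, -4, -2]
R5 ← R5 + (1/2)·R1: [0, 5/2, 7/2, 3, 3/2]
R6 ← R6 + R1: [0, 1, -5, -2, -1]
R3 ← R3 + (15/13)·R2: [0, 0, 8/13, 4/13, 2/13]
R4 ← R4 + (6/13)·R2: [0, 0, -80/13, -40/13, -20/13]
R5 ← R5 − (5/26)·R2: [0, 0, 68/13, 34/13, 17/13]
R6 ← R6 − (1/13)·R2: [0, 0, -56/13, -28/13, -14/13]
R4 ← R4 + (10)·R3: [0, 0, 0, 0, 0]
R5 ← R5 − (17/2)·R3: [0, 0, 0, 0, 0]
R6 ← R6 + (7)·R3: [0, 0, 0, 0, 0]
Echelon form has 3 nonzero rows, so rank(B) = 3.
Each nonzero row contributes one pivot column: 3 pivot columns.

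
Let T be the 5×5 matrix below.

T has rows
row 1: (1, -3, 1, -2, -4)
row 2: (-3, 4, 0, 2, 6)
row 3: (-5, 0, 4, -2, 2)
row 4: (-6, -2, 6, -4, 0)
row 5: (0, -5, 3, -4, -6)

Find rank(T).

2

Row reduce to echelon form.
R2 ← R2 + (3)·R1: [0, -5, 3, -4, -6]
R3 ← R3 + (5)·R1: [0, -15, 9, -12, -18]
R4 ← R4 + (6)·R1: [0, -20, 12, -16, -24]
R3 ← R3 − (3)·R2: [0, 0, 0, 0, 0]
R4 ← R4 − (4)·R2: [0, 0, 0, 0, 0]
R5 ← R5 − R2: [0, 0, 0, 0, 0]
Echelon form has 2 nonzero rows, so rank(T) = 2.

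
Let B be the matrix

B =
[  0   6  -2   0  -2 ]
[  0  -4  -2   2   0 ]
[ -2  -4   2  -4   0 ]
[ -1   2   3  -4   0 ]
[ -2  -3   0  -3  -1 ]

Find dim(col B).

Row reduce to echelon form.
Swap R1 ↔ R3
R4 ← R4 − (1/2)·R1: [0, 4, 2, -2, 0]
R5 ← R5 − R1: [0, 1, -2, 1, -1]
R3 ← R3 + (3/2)·R2: [0, 0, -5, 3, -2]
R4 ← R4 + R2: [0, 0, 0, 0, 0]
R5 ← R5 + (1/4)·R2: [0, 0, -5/2, 3/2, -1]
R5 ← R5 − (1/2)·R3: [0, 0, 0, 0, 0]
Echelon form has 3 nonzero rows, so rank(B) = 3.
The column space has dimension equal to the rank: 3.

3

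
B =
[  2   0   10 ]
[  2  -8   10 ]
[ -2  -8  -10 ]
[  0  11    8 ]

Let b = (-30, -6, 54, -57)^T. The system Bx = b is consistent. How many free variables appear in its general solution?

Row reduce the augmented matrix [B | b].
R2 ← R2 − R1: [0, -8, 0, 24]
R3 ← R3 + R1: [0, -8, 0, 24]
R3 ← R3 − R2: [0, 0, 0, 0]
R4 ← R4 + (11/8)·R2: [0, 0, 8, -24]
Swap R3 ↔ R4
The echelon form has 3 nonzero rows, and every pivot lies in the first 3 columns, so rank(B) = rank([B|b]) = 3.
The system is consistent.
Free variables = (unknowns) − (rank) = 3 − 3 = 0.

0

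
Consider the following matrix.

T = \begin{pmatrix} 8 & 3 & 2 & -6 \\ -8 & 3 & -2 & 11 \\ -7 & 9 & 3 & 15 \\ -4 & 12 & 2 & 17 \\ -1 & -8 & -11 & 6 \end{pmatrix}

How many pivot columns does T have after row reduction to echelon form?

Row reduce to echelon form.
R2 ← R2 + R1: [0, 6, 0, 5]
R3 ← R3 + (7/8)·R1: [0, 93/8, 19/4, 39/4]
R4 ← R4 + (1/2)·R1: [0, 27/2, 3, 14]
R5 ← R5 + (1/8)·R1: [0, -61/8, -43/4, 21/4]
R3 ← R3 − (31/16)·R2: [0, 0, 19/4, 1/16]
R4 ← R4 − (9/4)·R2: [0, 0, 3, 11/4]
R5 ← R5 + (61/48)·R2: [0, 0, -43/4, 557/48]
R4 ← R4 − (12/19)·R3: [0, 0, 0, 103/38]
R5 ← R5 + (43/19)·R3: [0, 0, 0, 1339/114]
R5 ← R5 − (13/3)·R4: [0, 0, 0, 0]
Echelon form has 4 nonzero rows, so rank(T) = 4.
Each nonzero row contributes one pivot column: 4 pivot columns.

4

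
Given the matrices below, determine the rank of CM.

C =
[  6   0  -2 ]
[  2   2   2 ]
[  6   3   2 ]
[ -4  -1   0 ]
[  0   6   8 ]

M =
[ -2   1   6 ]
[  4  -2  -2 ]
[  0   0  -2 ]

First compute CM:
[[-12,   6,  40],
 [  4,  -2,   4],
 [  0,   0,  26],
 [  4,  -2, -22],
 [ 24, -12, -28]]
Now row reduce the product.
R2 ← R2 + (1/3)·R1: [0, 0, 52/3]
R4 ← R4 + (1/3)·R1: [0, 0, -26/3]
R5 ← R5 + (2)·R1: [0, 0, 52]
R3 ← R3 − (3/2)·R2: [0, 0, 0]
R4 ← R4 + (1/2)·R2: [0, 0, 0]
R5 ← R5 − (3)·R2: [0, 0, 0]
2 nonzero rows, so rank(CM) = 2.

2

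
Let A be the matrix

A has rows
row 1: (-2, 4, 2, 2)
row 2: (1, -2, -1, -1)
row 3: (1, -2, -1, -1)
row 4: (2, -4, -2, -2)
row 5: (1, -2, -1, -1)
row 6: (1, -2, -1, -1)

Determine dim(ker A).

Row reduce to echelon form.
R2 ← R2 + (1/2)·R1: [0, 0, 0, 0]
R3 ← R3 + (1/2)·R1: [0, 0, 0, 0]
R4 ← R4 + R1: [0, 0, 0, 0]
R5 ← R5 + (1/2)·R1: [0, 0, 0, 0]
R6 ← R6 + (1/2)·R1: [0, 0, 0, 0]
1 nonzero row, so rank(A) = 1.
A has 4 columns; by rank–nullity, nullity = 4 − 1 = 3.

3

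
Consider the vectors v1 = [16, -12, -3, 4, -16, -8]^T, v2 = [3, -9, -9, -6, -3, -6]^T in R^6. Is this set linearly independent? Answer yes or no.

yes

Form the matrix with these vectors as rows and row reduce.
R2 ← R2 − (3/16)·R1: [0, -27/4, -135/16, -27/4, 0, -9/2]
2 nonzero rows, so the 2 vectors span a space of dimension 2.
Since 2 = 2, the vectors are linearly independent.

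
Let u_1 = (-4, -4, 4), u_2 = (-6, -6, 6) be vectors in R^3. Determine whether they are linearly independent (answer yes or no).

Form the matrix with these vectors as rows and row reduce.
R2 ← R2 − (3/2)·R1: [0, 0, 0]
1 nonzero row, so the 2 vectors span a space of dimension 1.
Since 1 < 2, the vectors are linearly dependent.

no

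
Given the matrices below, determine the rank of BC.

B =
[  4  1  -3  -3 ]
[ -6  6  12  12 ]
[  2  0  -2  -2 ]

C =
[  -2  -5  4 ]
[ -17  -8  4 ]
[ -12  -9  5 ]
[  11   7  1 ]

First compute BC:
[[-22, -22,   2],
 [-102, -42,  72],
 [ -2,  -6,  -4]]
Now row reduce the product.
R2 ← R2 − (51/11)·R1: [0, 60, 690/11]
R3 ← R3 − (1/11)·R1: [0, -4, -46/11]
R3 ← R3 + (1/15)·R2: [0, 0, 0]
2 nonzero rows, so rank(BC) = 2.

2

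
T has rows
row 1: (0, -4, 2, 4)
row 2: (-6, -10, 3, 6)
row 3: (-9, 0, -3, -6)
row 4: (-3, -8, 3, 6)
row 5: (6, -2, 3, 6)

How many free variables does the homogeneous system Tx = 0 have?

Row reduce to echelon form.
Swap R1 ↔ R2
R3 ← R3 − (3/2)·R1: [0, 15, -15/2, -15]
R4 ← R4 − (1/2)·R1: [0, -3, 3/2, 3]
R5 ← R5 + R1: [0, -12, 6, 12]
R3 ← R3 + (15/4)·R2: [0, 0, 0, 0]
R4 ← R4 − (3/4)·R2: [0, 0, 0, 0]
R5 ← R5 − (3)·R2: [0, 0, 0, 0]
2 nonzero rows, so rank(T) = 2.
T has 4 columns; by rank–nullity, nullity = 4 − 2 = 2.

2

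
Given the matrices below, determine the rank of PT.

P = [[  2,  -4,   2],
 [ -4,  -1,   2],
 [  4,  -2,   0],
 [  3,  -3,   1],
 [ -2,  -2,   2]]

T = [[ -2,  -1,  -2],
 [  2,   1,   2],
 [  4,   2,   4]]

1

First compute PT:
[[ -4,  -2,  -4],
 [ 14,   7,  14],
 [-12,  -6, -12],
 [ -8,  -4,  -8],
 [  8,   4,   8]]
Now row reduce the product.
R2 ← R2 + (7/2)·R1: [0, 0, 0]
R3 ← R3 − (3)·R1: [0, 0, 0]
R4 ← R4 − (2)·R1: [0, 0, 0]
R5 ← R5 + (2)·R1: [0, 0, 0]
1 nonzero row, so rank(PT) = 1.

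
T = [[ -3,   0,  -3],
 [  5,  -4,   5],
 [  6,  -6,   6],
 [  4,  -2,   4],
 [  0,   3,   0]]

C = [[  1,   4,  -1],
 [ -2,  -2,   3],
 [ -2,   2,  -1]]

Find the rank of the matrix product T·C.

2

First compute TC:
[[  3, -18,   6],
 [  3,  38, -22],
 [  6,  48, -30],
 [  0,  28, -14],
 [ -6,  -6,   9]]
Now row reduce the product.
R2 ← R2 − R1: [0, 56, -28]
R3 ← R3 − (2)·R1: [0, 84, -42]
R5 ← R5 + (2)·R1: [0, -42, 21]
R3 ← R3 − (3/2)·R2: [0, 0, 0]
R4 ← R4 − (1/2)·R2: [0, 0, 0]
R5 ← R5 + (3/4)·R2: [0, 0, 0]
2 nonzero rows, so rank(TC) = 2.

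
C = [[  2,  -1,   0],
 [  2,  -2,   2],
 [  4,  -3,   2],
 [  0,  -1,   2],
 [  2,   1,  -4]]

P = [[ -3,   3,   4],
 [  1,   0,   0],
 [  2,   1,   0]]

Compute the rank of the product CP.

2

First compute CP:
[[ -7,   6,   8],
 [ -4,   8,   8],
 [-11,  14,  16],
 [  3,   2,   0],
 [-13,   2,   8]]
Now row reduce the product.
R2 ← R2 − (4/7)·R1: [0, 32/7, 24/7]
R3 ← R3 − (11/7)·R1: [0, 32/7, 24/7]
R4 ← R4 + (3/7)·R1: [0, 32/7, 24/7]
R5 ← R5 − (13/7)·R1: [0, -64/7, -48/7]
R3 ← R3 − R2: [0, 0, 0]
R4 ← R4 − R2: [0, 0, 0]
R5 ← R5 + (2)·R2: [0, 0, 0]
2 nonzero rows, so rank(CP) = 2.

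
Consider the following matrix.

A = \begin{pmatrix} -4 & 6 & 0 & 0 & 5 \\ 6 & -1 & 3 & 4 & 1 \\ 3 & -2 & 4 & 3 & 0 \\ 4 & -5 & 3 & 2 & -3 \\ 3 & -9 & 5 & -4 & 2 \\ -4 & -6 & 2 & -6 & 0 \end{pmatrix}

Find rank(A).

4

Row reduce to echelon form.
R2 ← R2 + (3/2)·R1: [0, 8, 3, 4, 17/2]
R3 ← R3 + (3/4)·R1: [0, 5/2, 4, 3, 15/4]
R4 ← R4 + R1: [0, 1, 3, 2, 2]
R5 ← R5 + (3/4)·R1: [0, -9/2, 5, -4, 23/4]
R6 ← R6 − R1: [0, -12, 2, -6, -5]
R3 ← R3 − (5/16)·R2: [0, 0, 49/16, 7/4, 35/32]
R4 ← R4 − (1/8)·R2: [0, 0, 21/8, 3/2, 15/16]
R5 ← R5 + (9/16)·R2: [0, 0, 107/16, -7/4, 337/32]
R6 ← R6 + (3/2)·R2: [0, 0, 13/2, 0, 31/4]
R4 ← R4 − (6/7)·R3: [0, 0, 0, 0, 0]
R5 ← R5 − (107/49)·R3: [0, 0, 0, -39/7, 57/7]
R6 ← R6 − (104/49)·R3: [0, 0, 0, -26/7, 38/7]
Swap R4 ↔ R5
R6 ← R6 − (2/3)·R4: [0, 0, 0, 0, 0]
Echelon form has 4 nonzero rows, so rank(A) = 4.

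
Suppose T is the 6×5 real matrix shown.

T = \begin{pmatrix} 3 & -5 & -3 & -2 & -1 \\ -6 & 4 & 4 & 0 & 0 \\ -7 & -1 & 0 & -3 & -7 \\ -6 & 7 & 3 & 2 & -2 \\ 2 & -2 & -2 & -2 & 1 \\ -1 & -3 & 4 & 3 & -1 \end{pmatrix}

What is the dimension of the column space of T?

Row reduce to echelon form.
R2 ← R2 + (2)·R1: [0, -6, -2, -4, -2]
R3 ← R3 + (7/3)·R1: [0, -38/3, -7, -23/3, -28/3]
R4 ← R4 + (2)·R1: [0, -3, -3, -2, -4]
R5 ← R5 − (2/3)·R1: [0, 4/3, 0, -2/3, 5/3]
R6 ← R6 + (1/3)·R1: [0, -14/3, 3, 7/3, -4/3]
R3 ← R3 − (19/9)·R2: [0, 0, -25/9, 7/9, -46/9]
R4 ← R4 − (1/2)·R2: [0, 0, -2, 0, -3]
R5 ← R5 + (2/9)·R2: [0, 0, -4/9, -14/9, 11/9]
R6 ← R6 − (7/9)·R2: [0, 0, 41/9, 49/9, 2/9]
R4 ← R4 − (18/25)·R3: [0, 0, 0, -14/25, 17/25]
R5 ← R5 − (4/25)·R3: [0, 0, 0, -42/25, 51/25]
R6 ← R6 + (41/25)·R3: [0, 0, 0, 168/25, -204/25]
R5 ← R5 − (3)·R4: [0, 0, 0, 0, 0]
R6 ← R6 + (12)·R4: [0, 0, 0, 0, 0]
Echelon form has 4 nonzero rows, so rank(T) = 4.
The column space has dimension equal to the rank: 4.

4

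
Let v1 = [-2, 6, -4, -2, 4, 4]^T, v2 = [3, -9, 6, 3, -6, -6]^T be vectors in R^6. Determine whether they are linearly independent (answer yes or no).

Form the matrix with these vectors as rows and row reduce.
R2 ← R2 + (3/2)·R1: [0, 0, 0, 0, 0, 0]
1 nonzero row, so the 2 vectors span a space of dimension 1.
Since 1 < 2, the vectors are linearly dependent.

no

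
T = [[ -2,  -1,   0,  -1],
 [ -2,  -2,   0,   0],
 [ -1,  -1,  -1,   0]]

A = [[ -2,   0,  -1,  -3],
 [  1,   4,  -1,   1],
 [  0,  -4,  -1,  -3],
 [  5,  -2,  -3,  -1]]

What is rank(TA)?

3

First compute TA:
[[ -2,  -2,   6,   6],
 [  2,  -8,   4,   4],
 [  1,   0,   3,   5]]
Now row reduce the product.
R2 ← R2 + R1: [0, -10, 10, 10]
R3 ← R3 + (1/2)·R1: [0, -1, 6, 8]
R3 ← R3 − (1/10)·R2: [0, 0, 5, 7]
3 nonzero rows, so rank(TA) = 3.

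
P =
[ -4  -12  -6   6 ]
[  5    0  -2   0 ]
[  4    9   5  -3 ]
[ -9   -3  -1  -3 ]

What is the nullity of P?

1

Row reduce to echelon form.
R2 ← R2 + (5/4)·R1: [0, -15, -19/2, 15/2]
R3 ← R3 + R1: [0, -3, -1, 3]
R4 ← R4 − (9/4)·R1: [0, 24, 25/2, -33/2]
R3 ← R3 − (1/5)·R2: [0, 0, 9/10, 3/2]
R4 ← R4 + (8/5)·R2: [0, 0, -27/10, -9/2]
R4 ← R4 + (3)·R3: [0, 0, 0, 0]
3 nonzero rows, so rank(P) = 3.
P has 4 columns; by rank–nullity, nullity = 4 − 3 = 1.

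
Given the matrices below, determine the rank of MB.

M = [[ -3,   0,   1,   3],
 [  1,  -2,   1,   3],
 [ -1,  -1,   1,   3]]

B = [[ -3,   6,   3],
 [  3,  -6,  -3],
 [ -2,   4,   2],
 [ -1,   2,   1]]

First compute MB:
[[  4,  -8,  -4],
 [-14,  28,  14],
 [ -5,  10,   5]]
Now row reduce the product.
R2 ← R2 + (7/2)·R1: [0, 0, 0]
R3 ← R3 + (5/4)·R1: [0, 0, 0]
1 nonzero row, so rank(MB) = 1.

1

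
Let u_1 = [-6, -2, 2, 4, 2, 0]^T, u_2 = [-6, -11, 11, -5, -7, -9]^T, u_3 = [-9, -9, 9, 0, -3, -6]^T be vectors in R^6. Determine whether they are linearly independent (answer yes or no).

no

Form the matrix with these vectors as rows and row reduce.
R2 ← R2 − R1: [0, -9, 9, -9, -9, -9]
R3 ← R3 − (3/2)·R1: [0, -6, 6, -6, -6, -6]
R3 ← R3 − (2/3)·R2: [0, 0, 0, 0, 0, 0]
2 nonzero rows, so the 3 vectors span a space of dimension 2.
Since 2 < 3, the vectors are linearly dependent.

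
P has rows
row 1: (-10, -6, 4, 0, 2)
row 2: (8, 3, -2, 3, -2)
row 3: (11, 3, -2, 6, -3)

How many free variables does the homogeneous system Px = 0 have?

Row reduce to echelon form.
R2 ← R2 + (4/5)·R1: [0, -9/5, 6/5, 3, -2/5]
R3 ← R3 + (11/10)·R1: [0, -18/5, 12/5, 6, -4/5]
R3 ← R3 − (2)·R2: [0, 0, 0, 0, 0]
2 nonzero rows, so rank(P) = 2.
P has 5 columns; by rank–nullity, nullity = 5 − 2 = 3.

3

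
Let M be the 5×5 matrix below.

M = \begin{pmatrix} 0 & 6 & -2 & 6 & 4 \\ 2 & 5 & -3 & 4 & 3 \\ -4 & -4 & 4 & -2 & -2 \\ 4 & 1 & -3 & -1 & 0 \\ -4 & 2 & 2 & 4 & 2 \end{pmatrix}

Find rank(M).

2

Row reduce to echelon form.
Swap R1 ↔ R2
R3 ← R3 + (2)·R1: [0, 6, -2, 6, 4]
R4 ← R4 − (2)·R1: [0, -9, 3, -9, -6]
R5 ← R5 + (2)·R1: [0, 12, -4, 12, 8]
R3 ← R3 − R2: [0, 0, 0, 0, 0]
R4 ← R4 + (3/2)·R2: [0, 0, 0, 0, 0]
R5 ← R5 − (2)·R2: [0, 0, 0, 0, 0]
Echelon form has 2 nonzero rows, so rank(M) = 2.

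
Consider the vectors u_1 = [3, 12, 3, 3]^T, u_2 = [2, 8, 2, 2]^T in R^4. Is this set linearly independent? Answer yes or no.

no

Form the matrix with these vectors as rows and row reduce.
R2 ← R2 − (2/3)·R1: [0, 0, 0, 0]
1 nonzero row, so the 2 vectors span a space of dimension 1.
Since 1 < 2, the vectors are linearly dependent.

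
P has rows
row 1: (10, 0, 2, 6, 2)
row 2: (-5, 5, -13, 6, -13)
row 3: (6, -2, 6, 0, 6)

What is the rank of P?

Row reduce to echelon form.
R2 ← R2 + (1/2)·R1: [0, 5, -12, 9, -12]
R3 ← R3 − (3/5)·R1: [0, -2, 24/5, -18/5, 24/5]
R3 ← R3 + (2/5)·R2: [0, 0, 0, 0, 0]
Echelon form has 2 nonzero rows, so rank(P) = 2.

2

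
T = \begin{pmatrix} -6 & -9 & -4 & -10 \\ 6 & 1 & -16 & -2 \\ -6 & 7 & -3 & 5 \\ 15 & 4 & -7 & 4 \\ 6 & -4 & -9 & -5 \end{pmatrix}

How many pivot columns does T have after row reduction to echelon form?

Row reduce to echelon form.
R2 ← R2 + R1: [0, -8, -20, -12]
R3 ← R3 − R1: [0, 16, 1, 15]
R4 ← R4 + (5/2)·R1: [0, -37/2, -17, -21]
R5 ← R5 + R1: [0, -13, -13, -15]
R3 ← R3 + (2)·R2: [0, 0, -39, -9]
R4 ← R4 − (37/16)·R2: [0, 0, 117/4, 27/4]
R5 ← R5 − (13/8)·R2: [0, 0, 39/2, 9/2]
R4 ← R4 + (3/4)·R3: [0, 0, 0, 0]
R5 ← R5 + (1/2)·R3: [0, 0, 0, 0]
Echelon form has 3 nonzero rows, so rank(T) = 3.
Each nonzero row contributes one pivot column: 3 pivot columns.

3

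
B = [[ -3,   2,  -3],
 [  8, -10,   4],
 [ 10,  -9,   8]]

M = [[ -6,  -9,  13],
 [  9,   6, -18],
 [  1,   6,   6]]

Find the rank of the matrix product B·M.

2

First compute BM:
[[ 33,  21, -93],
 [-134, -108, 308],
 [-133, -96, 340]]
Now row reduce the product.
R2 ← R2 + (134/33)·R1: [0, -250/11, -766/11]
R3 ← R3 + (133/33)·R1: [0, -125/11, -383/11]
R3 ← R3 − (1/2)·R2: [0, 0, 0]
2 nonzero rows, so rank(BM) = 2.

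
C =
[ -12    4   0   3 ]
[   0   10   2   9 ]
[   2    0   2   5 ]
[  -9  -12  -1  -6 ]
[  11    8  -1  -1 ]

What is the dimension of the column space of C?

Row reduce to echelon form.
R3 ← R3 + (1/6)·R1: [0, 2/3, 2, 11/2]
R4 ← R4 − (3/4)·R1: [0, -15, -1, -33/4]
R5 ← R5 + (11/12)·R1: [0, 35/3, -1, 7/4]
R3 ← R3 − (1/15)·R2: [0, 0, 28/15, 49/10]
R4 ← R4 + (3/2)·R2: [0, 0, 2, 21/4]
R5 ← R5 − (7/6)·R2: [0, 0, -10/3, -35/4]
R4 ← R4 − (15/14)·R3: [0, 0, 0, 0]
R5 ← R5 + (25/14)·R3: [0, 0, 0, 0]
Echelon form has 3 nonzero rows, so rank(C) = 3.
The column space has dimension equal to the rank: 3.

3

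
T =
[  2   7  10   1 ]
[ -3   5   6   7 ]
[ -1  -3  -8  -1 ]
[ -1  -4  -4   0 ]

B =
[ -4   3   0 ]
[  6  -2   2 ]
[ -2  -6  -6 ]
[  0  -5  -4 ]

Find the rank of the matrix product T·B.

First compute TB:
[[ 14, -73, -50],
 [ 30, -90, -54],
 [  2,  56,  46],
 [-12,  29,  16]]
Now row reduce the product.
R2 ← R2 − (15/7)·R1: [0, 465/7, 372/7]
R3 ← R3 − (1/7)·R1: [0, 465/7, 372/7]
R4 ← R4 + (6/7)·R1: [0, -235/7, -188/7]
R3 ← R3 − R2: [0, 0, 0]
R4 ← R4 + (47/93)·R2: [0, 0, 0]
2 nonzero rows, so rank(TB) = 2.

2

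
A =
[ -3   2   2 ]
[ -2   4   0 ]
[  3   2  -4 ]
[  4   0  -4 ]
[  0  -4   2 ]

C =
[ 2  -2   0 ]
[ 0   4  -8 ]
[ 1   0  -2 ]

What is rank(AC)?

First compute AC:
[[ -4,  14, -20],
 [ -4,  20, -32],
 [  2,   2,  -8],
 [  4,  -8,   8],
 [  2, -16,  28]]
Now row reduce the product.
R2 ← R2 − R1: [0, 6, -12]
R3 ← R3 + (1/2)·R1: [0, 9, -18]
R4 ← R4 + R1: [0, 6, -12]
R5 ← R5 + (1/2)·R1: [0, -9, 18]
R3 ← R3 − (3/2)·R2: [0, 0, 0]
R4 ← R4 − R2: [0, 0, 0]
R5 ← R5 + (3/2)·R2: [0, 0, 0]
2 nonzero rows, so rank(AC) = 2.

2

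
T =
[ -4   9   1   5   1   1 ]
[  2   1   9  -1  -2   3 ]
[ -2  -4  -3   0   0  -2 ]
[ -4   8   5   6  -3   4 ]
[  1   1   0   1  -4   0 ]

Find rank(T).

5

Row reduce to echelon form.
R2 ← R2 + (1/2)·R1: [0, 11/2, 19/2, 3/2, -3/2, 7/2]
R3 ← R3 − (1/2)·R1: [0, -17/2, -7/2, -5/2, -1/2, -5/2]
R4 ← R4 − R1: [0, -1, 4, 1, -4, 3]
R5 ← R5 + (1/4)·R1: [0, 13/4, 1/4, 9/4, -15/4, 1/4]
R3 ← R3 + (17/11)·R2: [0, 0, 123/11, -2/11, -31/11, 32/11]
R4 ← R4 + (2/11)·R2: [0, 0, 63/11, 14/11, -47/11, 40/11]
R5 ← R5 − (13/22)·R2: [0, 0, -59/11, 15/11, -63/22, -20/11]
R4 ← R4 − (21/41)·R3: [0, 0, 0, 56/41, -116/41, 88/41]
R5 ← R5 + (59/123)·R3: [0, 0, 0, 157/123, -1037/246, -52/123]
R5 ← R5 − (157/168)·R4: [0, 0, 0, 0, -11/7, -17/7]
Echelon form has 5 nonzero rows, so rank(T) = 5.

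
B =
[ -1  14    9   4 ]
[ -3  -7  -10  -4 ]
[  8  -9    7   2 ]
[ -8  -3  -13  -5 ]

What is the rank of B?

3

Row reduce to echelon form.
R2 ← R2 − (3)·R1: [0, -49, -37, -16]
R3 ← R3 + (8)·R1: [0, 103, 79, 34]
R4 ← R4 − (8)·R1: [0, -115, -85, -37]
R3 ← R3 + (103/49)·R2: [0, 0, 60/49, 18/49]
R4 ← R4 − (115/49)·R2: [0, 0, 90/49, 27/49]
R4 ← R4 − (3/2)·R3: [0, 0, 0, 0]
Echelon form has 3 nonzero rows, so rank(B) = 3.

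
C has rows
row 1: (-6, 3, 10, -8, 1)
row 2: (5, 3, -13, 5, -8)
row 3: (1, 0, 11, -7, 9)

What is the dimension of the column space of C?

Row reduce to echelon form.
R2 ← R2 + (5/6)·R1: [0, 11/2, -14/3, -5/3, -43/6]
R3 ← R3 + (1/6)·R1: [0, 1/2, 38/3, -25/3, 55/6]
R3 ← R3 − (1/11)·R2: [0, 0, 144/11, -90/11, 108/11]
Echelon form has 3 nonzero rows, so rank(C) = 3.
The column space has dimension equal to the rank: 3.

3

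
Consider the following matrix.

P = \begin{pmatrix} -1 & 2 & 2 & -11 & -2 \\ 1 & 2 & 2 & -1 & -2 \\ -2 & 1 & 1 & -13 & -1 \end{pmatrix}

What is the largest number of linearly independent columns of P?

2

Row reduce to echelon form.
R2 ← R2 + R1: [0, 4, 4, -12, -4]
R3 ← R3 − (2)·R1: [0, -3, -3, 9, 3]
R3 ← R3 + (3/4)·R2: [0, 0, 0, 0, 0]
Echelon form has 2 nonzero rows, so rank(P) = 2.
The rank gives the maximum number of linearly independent columns: 2.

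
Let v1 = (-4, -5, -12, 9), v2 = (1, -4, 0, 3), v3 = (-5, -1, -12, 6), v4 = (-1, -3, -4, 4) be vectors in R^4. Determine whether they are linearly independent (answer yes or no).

Form the matrix with these vectors as rows and row reduce.
R2 ← R2 + (1/4)·R1: [0, -21/4, -3, 21/4]
R3 ← R3 − (5/4)·R1: [0, 21/4, 3, -21/4]
R4 ← R4 − (1/4)·R1: [0, -7/4, -1, 7/4]
R3 ← R3 + R2: [0, 0, 0, 0]
R4 ← R4 − (1/3)·R2: [0, 0, 0, 0]
2 nonzero rows, so the 4 vectors span a space of dimension 2.
Since 2 < 4, the vectors are linearly dependent.

no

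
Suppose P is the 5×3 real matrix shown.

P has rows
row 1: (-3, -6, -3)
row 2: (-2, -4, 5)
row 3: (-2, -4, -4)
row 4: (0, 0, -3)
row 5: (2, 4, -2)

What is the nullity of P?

Row reduce to echelon form.
R2 ← R2 − (2/3)·R1: [0, 0, 7]
R3 ← R3 − (2/3)·R1: [0, 0, -2]
R5 ← R5 + (2/3)·R1: [0, 0, -4]
R3 ← R3 + (2/7)·R2: [0, 0, 0]
R4 ← R4 + (3/7)·R2: [0, 0, 0]
R5 ← R5 + (4/7)·R2: [0, 0, 0]
2 nonzero rows, so rank(P) = 2.
P has 3 columns; by rank–nullity, nullity = 3 − 2 = 1.

1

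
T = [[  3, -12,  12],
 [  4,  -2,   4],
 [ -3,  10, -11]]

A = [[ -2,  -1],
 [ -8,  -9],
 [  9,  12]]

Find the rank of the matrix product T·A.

First compute TA:
[[198, 249],
 [ 44,  62],
 [-173, -219]]
Now row reduce the product.
R2 ← R2 − (2/9)·R1: [0, 20/3]
R3 ← R3 + (173/198)·R1: [0, -95/66]
R3 ← R3 + (19/88)·R2: [0, 0]
2 nonzero rows, so rank(TA) = 2.

2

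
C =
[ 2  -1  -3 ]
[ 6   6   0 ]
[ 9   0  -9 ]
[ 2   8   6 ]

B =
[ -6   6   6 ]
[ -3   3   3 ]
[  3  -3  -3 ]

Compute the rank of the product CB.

First compute CB:
[[-18,  18,  18],
 [-54,  54,  54],
 [-81,  81,  81],
 [-18,  18,  18]]
Now row reduce the product.
R2 ← R2 − (3)·R1: [0, 0, 0]
R3 ← R3 − (9/2)·R1: [0, 0, 0]
R4 ← R4 − R1: [0, 0, 0]
1 nonzero row, so rank(CB) = 1.

1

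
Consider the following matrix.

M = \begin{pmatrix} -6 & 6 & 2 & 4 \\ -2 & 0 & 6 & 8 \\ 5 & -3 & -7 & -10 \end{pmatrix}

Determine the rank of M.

Row reduce to echelon form.
R2 ← R2 − (1/3)·R1: [0, -2, 16/3, 20/3]
R3 ← R3 + (5/6)·R1: [0, 2, -16/3, -20/3]
R3 ← R3 + R2: [0, 0, 0, 0]
Echelon form has 2 nonzero rows, so rank(M) = 2.

2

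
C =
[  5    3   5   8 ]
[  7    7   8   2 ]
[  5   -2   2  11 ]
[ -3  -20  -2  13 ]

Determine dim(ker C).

0

Row reduce to echelon form.
R2 ← R2 − (7/5)·R1: [0, 14/5, 1, -46/5]
R3 ← R3 − R1: [0, -5, -3, 3]
R4 ← R4 + (3/5)·R1: [0, -91/5, 1, 89/5]
R3 ← R3 + (25/14)·R2: [0, 0, -17/14, -94/7]
R4 ← R4 + (13/2)·R2: [0, 0, 15/2, -42]
R4 ← R4 + (105/17)·R3: [0, 0, 0, -2124/17]
4 nonzero rows, so rank(C) = 4.
C has 4 columns; by rank–nullity, nullity = 4 − 4 = 0.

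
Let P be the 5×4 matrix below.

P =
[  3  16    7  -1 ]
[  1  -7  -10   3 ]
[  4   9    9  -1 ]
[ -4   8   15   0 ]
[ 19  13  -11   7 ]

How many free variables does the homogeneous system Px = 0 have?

0

Row reduce to echelon form.
R2 ← R2 − (1/3)·R1: [0, -37/3, -37/3, 10/3]
R3 ← R3 − (4/3)·R1: [0, -37/3, -1/3, 1/3]
R4 ← R4 + (4/3)·R1: [0, 88/3, 73/3, -4/3]
R5 ← R5 − (19/3)·R1: [0, -265/3, -166/3, 40/3]
R3 ← R3 − R2: [0, 0, 12, -3]
R4 ← R4 + (88/37)·R2: [0, 0, -5, 244/37]
R5 ← R5 − (265/37)·R2: [0, 0, 33, -390/37]
R4 ← R4 + (5/12)·R3: [0, 0, 0, 791/148]
R5 ← R5 − (11/4)·R3: [0, 0, 0, -339/148]
R5 ← R5 + (3/7)·R4: [0, 0, 0, 0]
4 nonzero rows, so rank(P) = 4.
P has 4 columns; by rank–nullity, nullity = 4 − 4 = 0.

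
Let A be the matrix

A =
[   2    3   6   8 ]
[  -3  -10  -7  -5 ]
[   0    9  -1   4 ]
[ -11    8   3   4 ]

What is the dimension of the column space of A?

4

Row reduce to echelon form.
R2 ← R2 + (3/2)·R1: [0, -11/2, 2, 7]
R4 ← R4 + (11/2)·R1: [0, 49/2, 36, 48]
R3 ← R3 + (18/11)·R2: [0, 0, 25/11, 170/11]
R4 ← R4 + (49/11)·R2: [0, 0, 494/11, 871/11]
R4 ← R4 − (494/25)·R3: [0, 0, 0, -1131/5]
Echelon form has 4 nonzero rows, so rank(A) = 4.
The column space has dimension equal to the rank: 4.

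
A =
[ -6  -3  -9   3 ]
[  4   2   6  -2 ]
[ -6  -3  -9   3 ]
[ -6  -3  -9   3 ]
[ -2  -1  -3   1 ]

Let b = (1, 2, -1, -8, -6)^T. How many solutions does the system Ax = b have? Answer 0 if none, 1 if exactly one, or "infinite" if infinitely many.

Row reduce the augmented matrix [A | b].
R2 ← R2 + (2/3)·R1: [0, 0, 0, 0, 8/3]
R3 ← R3 − R1: [0, 0, 0, 0, -2]
R4 ← R4 − R1: [0, 0, 0, 0, -9]
R5 ← R5 − (1/3)·R1: [0, 0, 0, 0, -19/3]
R3 ← R3 + (3/4)·R2: [0, 0, 0, 0, 0]
R4 ← R4 + (27/8)·R2: [0, 0, 0, 0, 0]
R5 ← R5 + (19/8)·R2: [0, 0, 0, 0, 0]
The echelon form has 2 nonzero rows; the last pivot sits in the augmented column, so rank(A) = 1 but rank([A|b]) = 2.
Since the ranks differ, the system is inconsistent.
It has no solutions.

0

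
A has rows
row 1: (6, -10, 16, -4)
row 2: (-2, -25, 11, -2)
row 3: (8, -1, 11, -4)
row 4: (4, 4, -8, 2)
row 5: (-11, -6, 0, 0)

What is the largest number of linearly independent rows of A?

4

Row reduce to echelon form.
R2 ← R2 + (1/3)·R1: [0, -85/3, 49/3, -10/3]
R3 ← R3 − (4/3)·R1: [0, 37/3, -31/3, 4/3]
R4 ← R4 − (2/3)·R1: [0, 32/3, -56/3, 14/3]
R5 ← R5 + (11/6)·R1: [0, -73/3, 88/3, -22/3]
R3 ← R3 + (37/85)·R2: [0, 0, -274/85, -2/17]
R4 ← R4 + (32/85)·R2: [0, 0, -1064/85, 58/17]
R5 ← R5 − (73/85)·R2: [0, 0, 1301/85, -76/17]
R4 ← R4 − (532/137)·R3: [0, 0, 0, 530/137]
R5 ← R5 + (1301/274)·R3: [0, 0, 0, -689/137]
R5 ← R5 + (13/10)·R4: [0, 0, 0, 0]
Echelon form has 4 nonzero rows, so rank(A) = 4.
The rank gives the maximum number of linearly independent rows: 4.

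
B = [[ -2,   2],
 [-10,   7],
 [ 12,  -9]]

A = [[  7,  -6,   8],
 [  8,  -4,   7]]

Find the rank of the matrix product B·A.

First compute BA:
[[  2,   4,  -2],
 [-14,  32, -31],
 [ 12, -36,  33]]
Now row reduce the product.
R2 ← R2 + (7)·R1: [0, 60, -45]
R3 ← R3 − (6)·R1: [0, -60, 45]
R3 ← R3 + R2: [0, 0, 0]
2 nonzero rows, so rank(BA) = 2.

2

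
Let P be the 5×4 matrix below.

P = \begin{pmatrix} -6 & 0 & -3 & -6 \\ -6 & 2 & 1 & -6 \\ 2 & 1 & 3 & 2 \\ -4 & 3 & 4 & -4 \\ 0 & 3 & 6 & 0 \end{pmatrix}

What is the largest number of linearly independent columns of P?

Row reduce to echelon form.
R2 ← R2 − R1: [0, 2, 4, 0]
R3 ← R3 + (1/3)·R1: [0, 1, 2, 0]
R4 ← R4 − (2/3)·R1: [0, 3, 6, 0]
R3 ← R3 − (1/2)·R2: [0, 0, 0, 0]
R4 ← R4 − (3/2)·R2: [0, 0, 0, 0]
R5 ← R5 − (3/2)·R2: [0, 0, 0, 0]
Echelon form has 2 nonzero rows, so rank(P) = 2.
The rank gives the maximum number of linearly independent columns: 2.

2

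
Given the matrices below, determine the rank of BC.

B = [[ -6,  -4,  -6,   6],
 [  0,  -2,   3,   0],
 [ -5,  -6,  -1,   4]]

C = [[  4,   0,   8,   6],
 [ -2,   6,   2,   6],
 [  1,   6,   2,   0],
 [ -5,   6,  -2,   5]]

First compute BC:
[[-52, -24, -80, -30],
 [  7,   6,   2, -12],
 [-29, -18, -62, -46]]
Now row reduce the product.
R2 ← R2 + (7/52)·R1: [0, 36/13, -114/13, -417/26]
R3 ← R3 − (29/52)·R1: [0, -60/13, -226/13, -761/26]
R3 ← R3 + (5/3)·R2: [0, 0, -32, -56]
3 nonzero rows, so rank(BC) = 3.

3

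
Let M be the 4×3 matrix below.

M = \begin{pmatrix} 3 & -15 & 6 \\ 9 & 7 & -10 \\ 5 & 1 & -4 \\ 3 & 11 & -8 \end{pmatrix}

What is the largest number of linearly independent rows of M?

Row reduce to echelon form.
R2 ← R2 − (3)·R1: [0, 52, -28]
R3 ← R3 − (5/3)·R1: [0, 26, -14]
R4 ← R4 − R1: [0, 26, -14]
R3 ← R3 − (1/2)·R2: [0, 0, 0]
R4 ← R4 − (1/2)·R2: [0, 0, 0]
Echelon form has 2 nonzero rows, so rank(M) = 2.
The rank gives the maximum number of linearly independent rows: 2.

2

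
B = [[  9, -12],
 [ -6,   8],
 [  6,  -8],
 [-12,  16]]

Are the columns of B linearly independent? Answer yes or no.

no

Row reduce B to echelon form.
R2 ← R2 + (2/3)·R1: [0, 0]
R3 ← R3 − (2/3)·R1: [0, 0]
R4 ← R4 + (4/3)·R1: [0, 0]
1 pivot among 2 columns.
Only 1 < 2 pivot columns, so the columns are linearly dependent.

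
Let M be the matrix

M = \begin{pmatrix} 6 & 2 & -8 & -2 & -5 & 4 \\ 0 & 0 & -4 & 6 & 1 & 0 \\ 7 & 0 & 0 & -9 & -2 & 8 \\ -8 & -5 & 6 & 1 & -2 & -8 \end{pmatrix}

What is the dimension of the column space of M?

4

Row reduce to echelon form.
R3 ← R3 − (7/6)·R1: [0, -7/3, 28/3, -20/3, 23/6, 10/3]
R4 ← R4 + (4/3)·R1: [0, -7/3, -14/3, -5/3, -26/3, -8/3]
Swap R2 ↔ R3
R4 ← R4 − R2: [0, 0, -14, 5, -25/2, -6]
R4 ← R4 − (7/2)·R3: [0, 0, 0, -16, -16, -6]
Echelon form has 4 nonzero rows, so rank(M) = 4.
The column space has dimension equal to the rank: 4.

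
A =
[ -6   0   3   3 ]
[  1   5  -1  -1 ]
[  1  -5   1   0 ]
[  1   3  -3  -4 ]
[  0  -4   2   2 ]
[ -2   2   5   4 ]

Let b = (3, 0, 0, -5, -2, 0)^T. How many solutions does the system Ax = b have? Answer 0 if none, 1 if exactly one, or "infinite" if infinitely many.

Row reduce the augmented matrix [A | b].
R2 ← R2 + (1/6)·R1: [0, 5, -1/2, -1/2, 1/2]
R3 ← R3 + (1/6)·R1: [0, -5, 3/2, 1/2, 1/2]
R4 ← R4 + (1/6)·R1: [0, 3, -5/2, -7/2, -9/2]
R6 ← R6 − (1/3)·R1: [0, 2, 4, 3, -1]
R3 ← R3 + R2: [0, 0, 1, 0, 1]
R4 ← R4 − (3/5)·R2: [0, 0, -11/5, -16/5, -24/5]
R5 ← R5 + (4/5)·R2: [0, 0, 8/5, 8/5, -8/5]
R6 ← R6 − (2/5)·R2: [0, 0, 21/5, 16/5, -6/5]
R4 ← R4 + (11/5)·R3: [0, 0, 0, -16/5, -13/5]
R5 ← R5 − (8/5)·R3: [0, 0, 0, 8/5, -16/5]
R6 ← R6 − (21/5)·R3: [0, 0, 0, 16/5, -27/5]
R5 ← R5 + (1/2)·R4: [0, 0, 0, 0, -9/2]
R6 ← R6 + R4: [0, 0, 0, 0, -8]
R6 ← R6 − (16/9)·R5: [0, 0, 0, 0, 0]
The echelon form has 5 nonzero rows; the last pivot sits in the augmented column, so rank(A) = 4 but rank([A|b]) = 5.
Since the ranks differ, the system is inconsistent.
It has no solutions.

0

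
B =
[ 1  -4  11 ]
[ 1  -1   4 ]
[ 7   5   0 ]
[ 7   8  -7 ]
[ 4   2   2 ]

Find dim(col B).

Row reduce to echelon form.
R2 ← R2 − R1: [0, 3, -7]
R3 ← R3 − (7)·R1: [0, 33, -77]
R4 ← R4 − (7)·R1: [0, 36, -84]
R5 ← R5 − (4)·R1: [0, 18, -42]
R3 ← R3 − (11)·R2: [0, 0, 0]
R4 ← R4 − (12)·R2: [0, 0, 0]
R5 ← R5 − (6)·R2: [0, 0, 0]
Echelon form has 2 nonzero rows, so rank(B) = 2.
The column space has dimension equal to the rank: 2.

2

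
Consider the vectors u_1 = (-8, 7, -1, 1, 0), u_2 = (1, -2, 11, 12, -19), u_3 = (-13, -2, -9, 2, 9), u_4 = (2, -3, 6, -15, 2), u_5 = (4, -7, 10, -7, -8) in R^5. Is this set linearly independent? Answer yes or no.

Form the matrix with these vectors as rows and row reduce.
R2 ← R2 + (1/8)·R1: [0, -9/8, 87/8, 97/8, -19]
R3 ← R3 − (13/8)·R1: [0, -107/8, -59/8, 3/8, 9]
R4 ← R4 + (1/4)·R1: [0, -5/4, 23/4, -59/4, 2]
R5 ← R5 + (1/2)·R1: [0, -7/2, 19/2, -13/2, -8]
R3 ← R3 − (107/9)·R2: [0, 0, -410/3, -1294/9, 2114/9]
R4 ← R4 − (10/9)·R2: [0, 0, -19/3, -254/9, 208/9]
R5 ← R5 − (28/9)·R2: [0, 0, -73/3, -398/9, 460/9]
R4 ← R4 − (19/410)·R3: [0, 0, 0, -13259/615, 7519/615]
R5 ← R5 − (73/410)·R3: [0, 0, 0, -11453/615, 5713/615]
R5 ← R5 − (11453/13259)·R4: [0, 0, 0, 0, -16856/13259]
5 nonzero rows, so the 5 vectors span a space of dimension 5.
Since 5 = 5, the vectors are linearly independent.

yes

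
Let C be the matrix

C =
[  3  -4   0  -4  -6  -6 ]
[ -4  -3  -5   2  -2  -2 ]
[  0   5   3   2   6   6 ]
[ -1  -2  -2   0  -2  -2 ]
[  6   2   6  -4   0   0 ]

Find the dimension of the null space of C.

4

Row reduce to echelon form.
R2 ← R2 + (4/3)·R1: [0, -25/3, -5, -10/3, -10, -10]
R4 ← R4 + (1/3)·R1: [0, -10/3, -2, -4/3, -4, -4]
R5 ← R5 − (2)·R1: [0, 10, 6, 4, 12, 12]
R3 ← R3 + (3/5)·R2: [0, 0, 0, 0, 0, 0]
R4 ← R4 − (2/5)·R2: [0, 0, 0, 0, 0, 0]
R5 ← R5 + (6/5)·R2: [0, 0, 0, 0, 0, 0]
2 nonzero rows, so rank(C) = 2.
C has 6 columns; by rank–nullity, nullity = 6 − 2 = 4.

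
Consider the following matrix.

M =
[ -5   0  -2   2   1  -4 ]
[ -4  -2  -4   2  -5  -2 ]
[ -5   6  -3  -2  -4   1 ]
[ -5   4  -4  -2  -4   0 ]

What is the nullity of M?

2

Row reduce to echelon form.
R2 ← R2 − (4/5)·R1: [0, -2, -12/5, 2/5, -29/5, 6/5]
R3 ← R3 − R1: [0, 6, -1, -4, -5, 5]
R4 ← R4 − R1: [0, 4, -2, -4, -5, 4]
R3 ← R3 + (3)·R2: [0, 0, -41/5, -14/5, -112/5, 43/5]
R4 ← R4 + (2)·R2: [0, 0, -34/5, -16/5, -83/5, 32/5]
R4 ← R4 − (34/41)·R3: [0, 0, 0, -36/41, 81/41, -30/41]
4 nonzero rows, so rank(M) = 4.
M has 6 columns; by rank–nullity, nullity = 6 − 4 = 2.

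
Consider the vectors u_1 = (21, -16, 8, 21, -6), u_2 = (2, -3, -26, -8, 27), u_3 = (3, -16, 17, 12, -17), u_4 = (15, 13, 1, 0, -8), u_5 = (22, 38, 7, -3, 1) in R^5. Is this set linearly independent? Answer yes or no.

yes

Form the matrix with these vectors as rows and row reduce.
R2 ← R2 − (2/21)·R1: [0, -31/21, -562/21, -10, 193/7]
R3 ← R3 − (1/7)·R1: [0, -96/7, 111/7, 9, -113/7]
R4 ← R4 − (5/7)·R1: [0, 171/7, -33/7, -15, -26/7]
R5 ← R5 − (22/21)·R1: [0, 1150/21, -29/21, -25, 51/7]
R3 ← R3 − (288/31)·R2: [0, 0, 8199/31, 3159/31, -8441/31]
R4 ← R4 + (513/31)·R2: [0, 0, -13875/31, -5595/31, 14029/31]
R5 ← R5 + (1150/31)·R2: [0, 0, -30819/31, -12275/31, 31933/31]
R4 ← R4 + (4625/2733)·R3: [0, 0, 0, -7320/911, -22528/2733]
R5 ← R5 + (10273/2733)·R3: [0, 0, 0, -11776/911, 18016/2733]
R5 ← R5 − (1472/915)·R4: [0, 0, 0, 0, 54496/2745]
5 nonzero rows, so the 5 vectors span a space of dimension 5.
Since 5 = 5, the vectors are linearly independent.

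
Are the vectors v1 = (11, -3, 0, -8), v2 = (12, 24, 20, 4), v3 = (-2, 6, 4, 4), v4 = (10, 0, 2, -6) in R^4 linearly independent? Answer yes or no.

Form the matrix with these vectors as rows and row reduce.
R2 ← R2 − (12/11)·R1: [0, 300/11, 20, 140/11]
R3 ← R3 + (2/11)·R1: [0, 60/11, 4, 28/11]
R4 ← R4 − (10/11)·R1: [0, 30/11, 2, 14/11]
R3 ← R3 − (1/5)·R2: [0, 0, 0, 0]
R4 ← R4 − (1/10)·R2: [0, 0, 0, 0]
2 nonzero rows, so the 4 vectors span a space of dimension 2.
Since 2 < 4, the vectors are linearly dependent.

no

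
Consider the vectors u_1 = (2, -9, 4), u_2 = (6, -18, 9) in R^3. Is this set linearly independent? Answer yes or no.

yes

Form the matrix with these vectors as rows and row reduce.
R2 ← R2 − (3)·R1: [0, 9, -3]
2 nonzero rows, so the 2 vectors span a space of dimension 2.
Since 2 = 2, the vectors are linearly independent.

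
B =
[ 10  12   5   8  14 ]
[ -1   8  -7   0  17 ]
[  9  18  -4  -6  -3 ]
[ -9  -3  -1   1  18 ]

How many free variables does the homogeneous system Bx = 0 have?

1

Row reduce to echelon form.
R2 ← R2 + (1/10)·R1: [0, 46/5, -13/2, 4/5, 92/5]
R3 ← R3 − (9/10)·R1: [0, 36/5, -17/2, -66/5, -78/5]
R4 ← R4 + (9/10)·R1: [0, 39/5, 7/2, 41/5, 153/5]
R3 ← R3 − (18/23)·R2: [0, 0, -157/46, -318/23, -30]
R4 ← R4 − (39/46)·R2: [0, 0, 829/92, 173/23, 15]
R4 ← R4 + (829/314)·R3: [0, 0, 0, -4550/157, -10080/157]
4 nonzero rows, so rank(B) = 4.
B has 5 columns; by rank–nullity, nullity = 5 − 4 = 1.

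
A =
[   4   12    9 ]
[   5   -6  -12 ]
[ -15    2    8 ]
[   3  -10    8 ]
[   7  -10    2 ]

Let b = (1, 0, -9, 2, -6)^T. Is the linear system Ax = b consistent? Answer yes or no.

no

Row reduce the augmented matrix [A | b].
R2 ← R2 − (5/4)·R1: [0, -21, -93/4, -5/4]
R3 ← R3 + (15/4)·R1: [0, 47, 167/4, -21/4]
R4 ← R4 − (3/4)·R1: [0, -19, 5/4, 5/4]
R5 ← R5 − (7/4)·R1: [0, -31, -55/4, -31/4]
R3 ← R3 + (47/21)·R2: [0, 0, -72/7, -169/21]
R4 ← R4 − (19/21)·R2: [0, 0, 156/7, 50/21]
R5 ← R5 − (31/21)·R2: [0, 0, 144/7, -124/21]
R4 ← R4 + (13/6)·R3: [0, 0, 0, -271/18]
R5 ← R5 + (2)·R3: [0, 0, 0, -22]
R5 ← R5 − (396/271)·R4: [0, 0, 0, 0]
The echelon form has 4 nonzero rows; the last pivot sits in the augmented column, so rank(A) = 3 but rank([A|b]) = 4.
Since the ranks differ, the system is inconsistent.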